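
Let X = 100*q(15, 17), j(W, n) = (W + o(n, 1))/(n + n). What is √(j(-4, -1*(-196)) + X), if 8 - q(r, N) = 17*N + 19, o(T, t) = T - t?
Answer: I*√23519618/28 ≈ 173.2*I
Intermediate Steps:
q(r, N) = -11 - 17*N (q(r, N) = 8 - (17*N + 19) = 8 - (19 + 17*N) = 8 + (-19 - 17*N) = -11 - 17*N)
j(W, n) = (-1 + W + n)/(2*n) (j(W, n) = (W + (n - 1*1))/(n + n) = (W + (n - 1))/((2*n)) = (W + (-1 + n))*(1/(2*n)) = (-1 + W + n)*(1/(2*n)) = (-1 + W + n)/(2*n))
X = -30000 (X = 100*(-11 - 17*17) = 100*(-11 - 289) = 100*(-300) = -30000)
√(j(-4, -1*(-196)) + X) = √((-1 - 4 - 1*(-196))/(2*((-1*(-196)))) - 30000) = √((½)*(-1 - 4 + 196)/196 - 30000) = √((½)*(1/196)*191 - 30000) = √(191/392 - 30000) = √(-11759809/392) = I*√23519618/28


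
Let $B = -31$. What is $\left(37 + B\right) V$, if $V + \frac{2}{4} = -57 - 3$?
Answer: $-363$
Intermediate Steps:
$V = - \frac{121}{2}$ ($V = - \frac{1}{2} - 60 = - \frac{121}{2} \approx -60.5$)
$\left(37 + B\right) V = \left(37 - 31\right) \left(- \frac{121}{2}\right) = 6 \left(- \frac{121}{2}\right) = -363$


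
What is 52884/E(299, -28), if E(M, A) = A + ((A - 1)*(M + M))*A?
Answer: 13221/121387 ≈ 0.10892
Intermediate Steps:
E(M, A) = A + 2*A*M*(-1 + A) (E(M, A) = A + ((-1 + A)*(2*M))*A = A + (2*M*(-1 + A))*A = A + 2*A*M*(-1 + A))
52884/E(299, -28) = 52884/((-28*(1 - 2*299 + 2*(-28)*299))) = 52884/((-28*(1 - 598 - 16744))) = 52884/((-28*(-17341))) = 52884/485548 = 52884*(1/485548) = 13221/121387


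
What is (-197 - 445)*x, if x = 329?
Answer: -211218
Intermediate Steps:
(-197 - 445)*x = (-197 - 445)*329 = -642*329 = -211218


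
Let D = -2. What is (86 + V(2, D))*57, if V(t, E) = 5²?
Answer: 6327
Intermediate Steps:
V(t, E) = 25
(86 + V(2, D))*57 = (86 + 25)*57 = 111*57 = 6327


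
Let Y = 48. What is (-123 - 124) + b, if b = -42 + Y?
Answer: -241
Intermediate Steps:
b = 6 (b = -42 + 48 = 6)
(-123 - 124) + b = (-123 - 124) + 6 = -247 + 6 = -241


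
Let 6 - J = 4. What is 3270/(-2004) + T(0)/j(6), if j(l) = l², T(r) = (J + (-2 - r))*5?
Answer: -545/334 ≈ -1.6317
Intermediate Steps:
J = 2 (J = 6 - 1*4 = 6 - 4 = 2)
T(r) = -5*r (T(r) = (2 + (-2 - r))*5 = -r*5 = -5*r)
3270/(-2004) + T(0)/j(6) = 3270/(-2004) + (-5*0)/(6²) = 3270*(-1/2004) + 0/36 = -545/334 + 0*(1/36) = -545/334 + 0 = -545/334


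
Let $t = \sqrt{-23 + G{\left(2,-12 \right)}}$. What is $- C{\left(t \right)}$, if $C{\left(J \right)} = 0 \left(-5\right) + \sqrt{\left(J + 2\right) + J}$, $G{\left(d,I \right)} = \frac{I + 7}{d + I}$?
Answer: $- \sqrt{2 + 3 i \sqrt{10}} \approx -2.4182 - 1.9615 i$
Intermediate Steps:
$G{\left(d,I \right)} = \frac{7 + I}{I + d}$
$t = \frac{3 i \sqrt{10}}{2}$ ($t = \sqrt{-23 + \frac{7 - 12}{-12 + 2}} = \sqrt{-23 + \frac{1}{-10} \left(-5\right)} = \sqrt{-23 - - \frac{1}{2}} = \sqrt{-23 + \frac{1}{2}} = \sqrt{- \frac{45}{2}} = \frac{3 i \sqrt{10}}{2} \approx 4.7434 i$)
$C{\left(J \right)} = \sqrt{2 + 2 J}$ ($C{\left(J \right)} = 0 + \sqrt{\left(2 + J\right) + J} = 0 + \sqrt{2 + 2 J} = \sqrt{2 + 2 J}$)
$- C{\left(t \right)} = - \sqrt{2 + 2 \frac{3 i \sqrt{10}}{2}} = - \sqrt{2 + 3 i \sqrt{10}}$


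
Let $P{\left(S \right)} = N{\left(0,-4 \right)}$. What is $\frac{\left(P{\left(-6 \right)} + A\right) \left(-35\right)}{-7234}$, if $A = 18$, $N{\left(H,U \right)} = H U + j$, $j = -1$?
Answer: $\frac{595}{7234} \approx 0.08225$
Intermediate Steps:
$N{\left(H,U \right)} = -1 + H U$ ($N{\left(H,U \right)} = H U - 1 = -1 + H U$)
$P{\left(S \right)} = -1$ ($P{\left(S \right)} = -1 + 0 \left(-4\right) = -1 + 0 = -1$)
$\frac{\left(P{\left(-6 \right)} + A\right) \left(-35\right)}{-7234} = \frac{\left(-1 + 18\right) \left(-35\right)}{-7234} = 17 \left(-35\right) \left(- \frac{1}{7234}\right) = \left(-595\right) \left(- \frac{1}{7234}\right) = \frac{595}{7234}$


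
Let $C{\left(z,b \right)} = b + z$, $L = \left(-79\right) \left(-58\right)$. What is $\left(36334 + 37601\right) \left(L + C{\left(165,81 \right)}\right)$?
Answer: $356958180$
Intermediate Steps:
$L = 4582$
$\left(36334 + 37601\right) \left(L + C{\left(165,81 \right)}\right) = \left(36334 + 37601\right) \left(4582 + \left(81 + 165\right)\right) = 73935 \left(4582 + 246\right) = 73935 \cdot 4828 = 356958180$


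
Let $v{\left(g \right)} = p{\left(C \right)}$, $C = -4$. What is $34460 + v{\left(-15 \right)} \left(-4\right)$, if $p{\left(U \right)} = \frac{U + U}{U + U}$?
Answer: $34456$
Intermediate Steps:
$p{\left(U \right)} = 1$ ($p{\left(U \right)} = \frac{2 U}{2 U} = 2 U \frac{1}{2 U} = 1$)
$v{\left(g \right)} = 1$
$34460 + v{\left(-15 \right)} \left(-4\right) = 34460 + 1 \left(-4\right) = 34460 - 4 = 34456$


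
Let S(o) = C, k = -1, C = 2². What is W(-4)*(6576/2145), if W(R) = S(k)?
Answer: 8768/715 ≈ 12.263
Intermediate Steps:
C = 4
S(o) = 4
W(R) = 4
W(-4)*(6576/2145) = 4*(6576/2145) = 4*(6576*(1/2145)) = 4*(2192/715) = 8768/715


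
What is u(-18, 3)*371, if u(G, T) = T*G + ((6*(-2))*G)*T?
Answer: 220374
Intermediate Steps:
u(G, T) = -11*G*T (u(G, T) = G*T + (-12*G)*T = G*T - 12*G*T = -11*G*T)
u(-18, 3)*371 = -11*(-18)*3*371 = 594*371 = 220374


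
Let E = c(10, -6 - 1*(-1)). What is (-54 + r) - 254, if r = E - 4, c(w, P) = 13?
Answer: -299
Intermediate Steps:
E = 13
r = 9 (r = 13 - 4 = 9)
(-54 + r) - 254 = (-54 + 9) - 254 = -45 - 254 = -299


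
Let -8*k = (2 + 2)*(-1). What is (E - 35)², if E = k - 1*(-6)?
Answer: 3249/4 ≈ 812.25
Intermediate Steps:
k = ½ (k = -(2 + 2)*(-1)/8 = -(-1)/2 = -⅛*(-4) = ½ ≈ 0.50000)
E = 13/2 (E = ½ - 1*(-6) = ½ + 6 = 13/2 ≈ 6.5000)
(E - 35)² = (13/2 - 35)² = (-57/2)² = 3249/4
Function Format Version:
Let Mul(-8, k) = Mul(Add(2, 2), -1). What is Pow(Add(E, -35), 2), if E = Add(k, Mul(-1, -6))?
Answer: Rational(3249, 4) ≈ 812.25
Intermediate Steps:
k = Rational(1, 2) (k = Mul(Rational(-1, 8), Mul(Add(2, 2), -1)) = Mul(Rational(-1, 8), Mul(4, -1)) = Mul(Rational(-1, 8), -4) = Rational(1, 2) ≈ 0.50000)
E = Rational(13, 2) (E = Add(Rational(1, 2), Mul(-1, -6)) = Add(Rational(1, 2), 6) = Rational(13, 2) ≈ 6.5000)
Pow(Add(E, -35), 2) = Pow(Add(Rational(13, 2), -35), 2) = Pow(Rational(-57, 2), 2) = Rational(3249, 4)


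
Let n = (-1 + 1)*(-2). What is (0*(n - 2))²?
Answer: 0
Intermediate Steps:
n = 0 (n = 0*(-2) = 0)
(0*(n - 2))² = (0*(0 - 2))² = (0*(-2))² = 0² = 0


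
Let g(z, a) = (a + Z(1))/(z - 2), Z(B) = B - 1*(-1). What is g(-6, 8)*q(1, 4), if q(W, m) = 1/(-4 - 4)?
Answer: 5/32 ≈ 0.15625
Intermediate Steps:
q(W, m) = -1/8 (q(W, m) = 1/(-8) = -1/8)
Z(B) = 1 + B (Z(B) = B + 1 = 1 + B)
g(z, a) = (2 + a)/(-2 + z) (g(z, a) = (a + (1 + 1))/(z - 2) = (a + 2)/(-2 + z) = (2 + a)/(-2 + z))
g(-6, 8)*q(1, 4) = ((2 + 8)/(-2 - 6))*(-1/8) = (10/(-8))*(-1/8) = -1/8*10*(-1/8) = -5/4*(-1/8) = 5/32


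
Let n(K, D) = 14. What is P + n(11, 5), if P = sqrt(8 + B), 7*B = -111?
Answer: 14 + I*sqrt(385)/7 ≈ 14.0 + 2.8031*I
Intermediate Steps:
B = -111/7 (B = (1/7)*(-111) = -111/7 ≈ -15.857)
P = I*sqrt(385)/7 (P = sqrt(8 - 111/7) = sqrt(-55/7) = I*sqrt(385)/7 ≈ 2.8031*I)
P + n(11, 5) = I*sqrt(385)/7 + 14 = 14 + I*sqrt(385)/7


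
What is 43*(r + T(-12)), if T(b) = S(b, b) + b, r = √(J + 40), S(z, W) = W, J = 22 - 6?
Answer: -1032 + 86*√14 ≈ -710.22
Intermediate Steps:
J = 16
r = 2*√14 (r = √(16 + 40) = √56 = 2*√14 ≈ 7.4833)
T(b) = 2*b (T(b) = b + b = 2*b)
43*(r + T(-12)) = 43*(2*√14 + 2*(-12)) = 43*(2*√14 - 24) = 43*(-24 + 2*√14) = -1032 + 86*√14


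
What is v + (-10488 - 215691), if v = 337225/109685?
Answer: -4961621278/21937 ≈ -2.2618e+5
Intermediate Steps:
v = 67445/21937 (v = 337225*(1/109685) = 67445/21937 ≈ 3.0745)
v + (-10488 - 215691) = 67445/21937 + (-10488 - 215691) = 67445/21937 - 226179 = -4961621278/21937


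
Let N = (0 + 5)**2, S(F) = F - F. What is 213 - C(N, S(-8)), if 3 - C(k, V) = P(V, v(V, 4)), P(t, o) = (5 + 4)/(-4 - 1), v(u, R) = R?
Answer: 1041/5 ≈ 208.20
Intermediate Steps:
S(F) = 0
P(t, o) = -9/5 (P(t, o) = 9/(-5) = 9*(-1/5) = -9/5)
N = 25 (N = 5**2 = 25)
C(k, V) = 24/5 (C(k, V) = 3 - 1*(-9/5) = 3 + 9/5 = 24/5)
213 - C(N, S(-8)) = 213 - 1*24/5 = 213 - 24/5 = 1041/5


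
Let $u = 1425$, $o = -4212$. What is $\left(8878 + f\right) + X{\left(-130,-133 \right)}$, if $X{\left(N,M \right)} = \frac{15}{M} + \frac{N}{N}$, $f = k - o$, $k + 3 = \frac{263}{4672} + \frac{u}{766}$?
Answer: $\frac{3115203247421}{237987008} \approx 13090.0$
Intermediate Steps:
$k = - \frac{1938599}{1789376}$ ($k = -3 + \left(\frac{263}{4672} + \frac{1425}{766}\right) = -3 + \frac{3429529}{1789376} = - \frac{1938599}{1789376} \approx -1.0834$)
$f = \frac{7534913113}{1789376}$ ($f = - \frac{1938599}{1789376} - -4212 = - \frac{1938599}{1789376} + 4212 = \frac{7534913113}{1789376} \approx 4210.9$)
$X{\left(N,M \right)} = 1 + \frac{15}{M}$ ($X{\left(N,M \right)} = \frac{15}{M} + 1 = 1 + \frac{15}{M}$)
$\left(8878 + f\right) + X{\left(-130,-133 \right)} = \left(8878 + \frac{7534913113}{1789376}\right) + \frac{15 - 133}{-133} = \frac{23420993241}{1789376} - - \frac{118}{133} = \frac{23420993241}{1789376} + \frac{118}{133} = \frac{3115203247421}{237987008}$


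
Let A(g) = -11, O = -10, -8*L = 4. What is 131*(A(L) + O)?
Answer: -2751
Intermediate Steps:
L = -½ (L = -⅛*4 = -½ ≈ -0.50000)
131*(A(L) + O) = 131*(-11 - 10) = 131*(-21) = -2751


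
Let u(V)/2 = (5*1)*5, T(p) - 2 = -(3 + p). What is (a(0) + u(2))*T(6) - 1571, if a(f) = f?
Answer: -1921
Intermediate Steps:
T(p) = -1 - p (T(p) = 2 - (3 + p) = 2 + (-3 - p) = -1 - p)
u(V) = 50 (u(V) = 2*((5*1)*5) = 2*(5*5) = 2*25 = 50)
(a(0) + u(2))*T(6) - 1571 = (0 + 50)*(-1 - 1*6) - 1571 = 50*(-1 - 6) - 1571 = 50*(-7) - 1571 = -350 - 1571 = -1921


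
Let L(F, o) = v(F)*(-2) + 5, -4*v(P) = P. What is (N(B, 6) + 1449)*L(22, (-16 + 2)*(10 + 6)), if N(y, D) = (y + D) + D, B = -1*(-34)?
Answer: 23920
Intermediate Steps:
B = 34
v(P) = -P/4
N(y, D) = y + 2*D (N(y, D) = (D + y) + D = y + 2*D)
L(F, o) = 5 + F/2 (L(F, o) = -F/4*(-2) + 5 = F/2 + 5 = 5 + F/2)
(N(B, 6) + 1449)*L(22, (-16 + 2)*(10 + 6)) = ((34 + 2*6) + 1449)*(5 + (1/2)*22) = ((34 + 12) + 1449)*(5 + 11) = (46 + 1449)*16 = 1495*16 = 23920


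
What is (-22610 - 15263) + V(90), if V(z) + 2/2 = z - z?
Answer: -37874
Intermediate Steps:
V(z) = -1 (V(z) = -1 + (z - z) = -1 + 0 = -1)
(-22610 - 15263) + V(90) = (-22610 - 15263) - 1 = -37873 - 1 = -37874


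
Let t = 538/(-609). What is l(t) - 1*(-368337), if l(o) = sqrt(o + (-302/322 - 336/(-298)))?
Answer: 368337 + I*sqrt(3021961043409)/2087043 ≈ 3.6834e+5 + 0.83294*I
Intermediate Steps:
t = -538/609 (t = 538*(-1/609) = -538/609 ≈ -0.88342)
l(o) = sqrt(4549/23989 + o) (l(o) = sqrt(o + (-302*1/322 - 336*(-1/298))) = sqrt(o + (-151/161 + 168/149)) = sqrt(o + 4549/23989) = sqrt(4549/23989 + o))
l(t) - 1*(-368337) = sqrt(109125961 + 575472121*(-538/609))/23989 - 1*(-368337) = sqrt(109125961 - 44229143014/87)/23989 + 368337 = sqrt(-34735184407/87)/23989 + 368337 = (I*sqrt(3021961043409)/87)/23989 + 368337 = I*sqrt(3021961043409)/2087043 + 368337 = 368337 + I*sqrt(3021961043409)/2087043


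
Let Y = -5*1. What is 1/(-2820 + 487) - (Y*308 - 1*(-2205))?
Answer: -1551446/2333 ≈ -665.00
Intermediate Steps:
Y = -5
1/(-2820 + 487) - (Y*308 - 1*(-2205)) = 1/(-2820 + 487) - (-5*308 - 1*(-2205)) = 1/(-2333) - (-1540 + 2205) = -1/2333 - 1*665 = -1/2333 - 665 = -1551446/2333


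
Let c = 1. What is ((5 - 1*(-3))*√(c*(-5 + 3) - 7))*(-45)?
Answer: -1080*I ≈ -1080.0*I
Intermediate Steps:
((5 - 1*(-3))*√(c*(-5 + 3) - 7))*(-45) = ((5 - 1*(-3))*√(1*(-5 + 3) - 7))*(-45) = ((5 + 3)*√(1*(-2) - 7))*(-45) = (8*√(-2 - 7))*(-45) = (8*√(-9))*(-45) = (8*(3*I))*(-45) = (24*I)*(-45) = -1080*I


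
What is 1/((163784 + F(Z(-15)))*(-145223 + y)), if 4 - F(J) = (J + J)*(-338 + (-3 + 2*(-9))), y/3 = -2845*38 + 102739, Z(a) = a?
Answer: -1/24687312048 ≈ -4.0507e-11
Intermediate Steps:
y = -16113 (y = 3*(-2845*38 + 102739) = 3*(-108110 + 102739) = 3*(-5371) = -16113)
F(J) = 4 + 718*J (F(J) = 4 - (J + J)*(-338 + (-3 + 2*(-9))) = 4 - 2*J*(-338 + (-3 - 18)) = 4 - 2*J*(-338 - 21) = 4 - 2*J*(-359) = 4 - (-718)*J = 4 + 718*J)
1/((163784 + F(Z(-15)))*(-145223 + y)) = 1/((163784 + (4 + 718*(-15)))*(-145223 - 16113)) = 1/((163784 + (4 - 10770))*(-161336)) = 1/((163784 - 10766)*(-161336)) = 1/(153018*(-161336)) = 1/(-24687312048) = -1/24687312048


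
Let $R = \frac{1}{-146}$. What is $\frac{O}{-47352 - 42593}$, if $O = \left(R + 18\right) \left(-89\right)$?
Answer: $\frac{233803}{13131970} \approx 0.017804$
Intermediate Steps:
$R = - \frac{1}{146} \approx -0.0068493$
$O = - \frac{233803}{146}$ ($O = \left(- \frac{1}{146} + 18\right) \left(-89\right) = \frac{2627}{146} \left(-89\right) = - \frac{233803}{146} \approx -1601.4$)
$\frac{O}{-47352 - 42593} = - \frac{233803}{146 \left(-47352 - 42593\right)} = - \frac{233803}{146 \left(-89945\right)} = \left(- \frac{233803}{146}\right) \left(- \frac{1}{89945}\right) = \frac{233803}{13131970}$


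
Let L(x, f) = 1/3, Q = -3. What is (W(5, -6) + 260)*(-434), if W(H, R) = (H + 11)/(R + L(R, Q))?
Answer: -1897448/17 ≈ -1.1161e+5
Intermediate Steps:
L(x, f) = ⅓
W(H, R) = (11 + H)/(⅓ + R) (W(H, R) = (H + 11)/(R + ⅓) = (11 + H)/(⅓ + R))
(W(5, -6) + 260)*(-434) = (3*(11 + 5)/(1 + 3*(-6)) + 260)*(-434) = (3*16/(1 - 18) + 260)*(-434) = (3*16/(-17) + 260)*(-434) = (3*(-1/17)*16 + 260)*(-434) = (-48/17 + 260)*(-434) = (4372/17)*(-434) = -1897448/17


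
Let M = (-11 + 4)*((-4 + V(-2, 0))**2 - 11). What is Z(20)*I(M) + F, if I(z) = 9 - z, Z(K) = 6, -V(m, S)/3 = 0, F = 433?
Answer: 697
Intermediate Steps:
V(m, S) = 0 (V(m, S) = -3*0 = 0)
M = -35 (M = (-11 + 4)*((-4 + 0)**2 - 11) = -7*((-4)**2 - 11) = -7*(16 - 11) = -7*5 = -35)
Z(20)*I(M) + F = 6*(9 - 1*(-35)) + 433 = 6*(9 + 35) + 433 = 6*44 + 433 = 264 + 433 = 697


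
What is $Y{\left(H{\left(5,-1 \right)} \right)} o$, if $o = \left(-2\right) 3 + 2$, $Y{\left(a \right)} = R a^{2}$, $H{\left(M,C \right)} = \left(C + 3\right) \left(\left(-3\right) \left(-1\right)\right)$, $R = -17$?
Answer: $2448$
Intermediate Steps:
$H{\left(M,C \right)} = 9 + 3 C$ ($H{\left(M,C \right)} = \left(3 + C\right) 3 = 9 + 3 C$)
$Y{\left(a \right)} = - 17 a^{2}$
$o = -4$ ($o = -6 + 2 = -4$)
$Y{\left(H{\left(5,-1 \right)} \right)} o = - 17 \left(9 + 3 \left(-1\right)\right)^{2} \left(-4\right) = - 17 \left(9 - 3\right)^{2} \left(-4\right) = - 17 \cdot 6^{2} \left(-4\right) = \left(-17\right) 36 \left(-4\right) = \left(-612\right) \left(-4\right) = 2448$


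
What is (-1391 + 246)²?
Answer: 1311025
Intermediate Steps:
(-1391 + 246)² = (-1145)² = 1311025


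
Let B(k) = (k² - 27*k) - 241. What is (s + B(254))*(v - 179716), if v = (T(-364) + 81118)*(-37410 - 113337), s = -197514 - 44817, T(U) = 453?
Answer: 2273843680165242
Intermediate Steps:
s = -242331
B(k) = -241 + k² - 27*k
v = -12296583537 (v = (453 + 81118)*(-37410 - 113337) = 81571*(-150747) = -12296583537)
(s + B(254))*(v - 179716) = (-242331 + (-241 + 254² - 27*254))*(-12296583537 - 179716) = (-242331 + (-241 + 64516 - 6858))*(-12296763253) = (-242331 + 57417)*(-12296763253) = -184914*(-12296763253) = 2273843680165242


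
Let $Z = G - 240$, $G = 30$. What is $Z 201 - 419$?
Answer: $-42629$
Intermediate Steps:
$Z = -210$ ($Z = 30 - 240 = -210$)
$Z 201 - 419 = \left(-210\right) 201 - 419 = -42210 - 419 = -42629$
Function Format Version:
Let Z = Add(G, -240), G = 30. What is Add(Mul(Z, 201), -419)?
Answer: -42629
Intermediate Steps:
Z = -210 (Z = Add(30, -240) = -210)
Add(Mul(Z, 201), -419) = Add(Mul(-210, 201), -419) = Add(-42210, -419) = -42629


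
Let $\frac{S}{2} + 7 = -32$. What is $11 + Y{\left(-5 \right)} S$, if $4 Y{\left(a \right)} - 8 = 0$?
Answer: $-145$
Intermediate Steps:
$S = -78$ ($S = -14 + 2 \left(-32\right) = -14 - 64 = -78$)
$Y{\left(a \right)} = 2$ ($Y{\left(a \right)} = 2 + \frac{1}{4} \cdot 0 = 2 + 0 = 2$)
$11 + Y{\left(-5 \right)} S = 11 + 2 \left(-78\right) = 11 - 156 = -145$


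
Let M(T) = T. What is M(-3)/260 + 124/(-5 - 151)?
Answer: -629/780 ≈ -0.80641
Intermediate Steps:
M(-3)/260 + 124/(-5 - 151) = -3/260 + 124/(-5 - 151) = -3*1/260 + 124/(-156) = -3/260 + 124*(-1/156) = -3/260 - 31/39 = -629/780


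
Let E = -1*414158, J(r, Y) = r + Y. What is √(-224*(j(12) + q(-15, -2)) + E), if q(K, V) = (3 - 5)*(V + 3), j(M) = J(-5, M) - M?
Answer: I*√412590 ≈ 642.33*I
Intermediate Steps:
J(r, Y) = Y + r
j(M) = -5 (j(M) = (M - 5) - M = (-5 + M) - M = -5)
q(K, V) = -6 - 2*V (q(K, V) = -2*(3 + V) = -6 - 2*V)
E = -414158
√(-224*(j(12) + q(-15, -2)) + E) = √(-224*(-5 + (-6 - 2*(-2))) - 414158) = √(-224*(-5 + (-6 + 4)) - 414158) = √(-224*(-5 - 2) - 414158) = √(-224*(-7) - 414158) = √(1568 - 414158) = √(-412590) = I*√412590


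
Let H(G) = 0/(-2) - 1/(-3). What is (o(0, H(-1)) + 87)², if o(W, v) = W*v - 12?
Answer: 5625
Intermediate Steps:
H(G) = ⅓ (H(G) = 0*(-½) - 1*(-⅓) = 0 + ⅓ = ⅓)
o(W, v) = -12 + W*v
(o(0, H(-1)) + 87)² = ((-12 + 0*(⅓)) + 87)² = ((-12 + 0) + 87)² = (-12 + 87)² = 75² = 5625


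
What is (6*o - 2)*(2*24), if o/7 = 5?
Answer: 9984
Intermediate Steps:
o = 35 (o = 7*5 = 35)
(6*o - 2)*(2*24) = (6*35 - 2)*(2*24) = (210 - 2)*48 = 208*48 = 9984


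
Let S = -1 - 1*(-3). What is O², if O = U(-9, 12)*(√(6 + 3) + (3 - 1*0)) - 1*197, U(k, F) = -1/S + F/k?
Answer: 43264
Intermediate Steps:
S = 2 (S = -1 + 3 = 2)
U(k, F) = -½ + F/k (U(k, F) = -1/2 + F/k = -1*½ + F/k = -½ + F/k)
O = -208 (O = ((12 - ½*(-9))/(-9))*(√(6 + 3) + (3 - 1*0)) - 1*197 = (-(12 + 9/2)/9)*(√9 + (3 + 0)) - 197 = (-⅑*33/2)*(3 + 3) - 197 = -11/6*6 - 197 = -11 - 197 = -208)
O² = (-208)² = 43264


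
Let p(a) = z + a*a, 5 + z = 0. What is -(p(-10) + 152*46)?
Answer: -7087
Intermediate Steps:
z = -5 (z = -5 + 0 = -5)
p(a) = -5 + a² (p(a) = -5 + a*a = -5 + a²)
-(p(-10) + 152*46) = -((-5 + (-10)²) + 152*46) = -((-5 + 100) + 6992) = -(95 + 6992) = -1*7087 = -7087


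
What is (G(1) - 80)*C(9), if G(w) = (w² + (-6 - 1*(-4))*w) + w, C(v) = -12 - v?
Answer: 1680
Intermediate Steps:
G(w) = w² - w (G(w) = (w² + (-6 + 4)*w) + w = (w² - 2*w) + w = w² - w)
(G(1) - 80)*C(9) = (1*(-1 + 1) - 80)*(-12 - 1*9) = (1*0 - 80)*(-12 - 9) = (0 - 80)*(-21) = -80*(-21) = 1680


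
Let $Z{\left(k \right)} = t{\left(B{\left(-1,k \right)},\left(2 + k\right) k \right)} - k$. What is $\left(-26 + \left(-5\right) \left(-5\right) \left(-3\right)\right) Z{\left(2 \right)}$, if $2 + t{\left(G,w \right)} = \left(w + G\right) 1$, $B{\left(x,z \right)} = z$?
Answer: $-606$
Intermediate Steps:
$t{\left(G,w \right)} = -2 + G + w$ ($t{\left(G,w \right)} = -2 + \left(w + G\right) 1 = -2 + \left(G + w\right) 1 = -2 + \left(G + w\right) = -2 + G + w$)
$Z{\left(k \right)} = -2 + k \left(2 + k\right)$ ($Z{\left(k \right)} = \left(-2 + k + \left(2 + k\right) k\right) - k = \left(-2 + k + k \left(2 + k\right)\right) - k = -2 + k \left(2 + k\right)$)
$\left(-26 + \left(-5\right) \left(-5\right) \left(-3\right)\right) Z{\left(2 \right)} = \left(-26 + \left(-5\right) \left(-5\right) \left(-3\right)\right) \left(-2 + 2 \left(2 + 2\right)\right) = \left(-26 + 25 \left(-3\right)\right) \left(-2 + 2 \cdot 4\right) = \left(-26 - 75\right) \left(-2 + 8\right) = \left(-101\right) 6 = -606$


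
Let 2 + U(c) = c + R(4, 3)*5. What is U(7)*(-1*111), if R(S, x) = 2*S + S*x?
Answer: -11655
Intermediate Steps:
U(c) = 98 + c (U(c) = -2 + (c + (4*(2 + 3))*5) = -2 + (c + (4*5)*5) = -2 + (c + 20*5) = -2 + (c + 100) = -2 + (100 + c) = 98 + c)
U(7)*(-1*111) = (98 + 7)*(-1*111) = 105*(-111) = -11655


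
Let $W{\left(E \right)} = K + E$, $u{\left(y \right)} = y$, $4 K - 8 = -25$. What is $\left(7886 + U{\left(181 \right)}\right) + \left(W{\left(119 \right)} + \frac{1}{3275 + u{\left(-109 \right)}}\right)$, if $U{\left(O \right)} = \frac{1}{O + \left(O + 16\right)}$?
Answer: $\frac{9574885105}{1196748} \approx 8000.8$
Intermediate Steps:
$K = - \frac{17}{4}$ ($K = 2 + \frac{1}{4} \left(-25\right) = 2 - \frac{25}{4} = - \frac{17}{4} \approx -4.25$)
$U{\left(O \right)} = \frac{1}{16 + 2 O}$ ($U{\left(O \right)} = \frac{1}{O + \left(16 + O\right)} = \frac{1}{16 + 2 O}$)
$W{\left(E \right)} = - \frac{17}{4} + E$
$\left(7886 + U{\left(181 \right)}\right) + \left(W{\left(119 \right)} + \frac{1}{3275 + u{\left(-109 \right)}}\right) = \left(7886 + \frac{1}{2 \left(8 + 181\right)}\right) + \left(\left(- \frac{17}{4} + 119\right) + \frac{1}{3275 - 109}\right) = \left(7886 + \frac{1}{2 \cdot 189}\right) + \left(\frac{459}{4} + \frac{1}{3166}\right) = \left(7886 + \frac{1}{2} \cdot \frac{1}{189}\right) + \left(\frac{459}{4} + \frac{1}{3166}\right) = \left(7886 + \frac{1}{378}\right) + \frac{726599}{6332} = \frac{2980909}{378} + \frac{726599}{6332} = \frac{9574885105}{1196748}$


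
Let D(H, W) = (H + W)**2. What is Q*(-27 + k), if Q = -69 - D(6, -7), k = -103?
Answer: 9100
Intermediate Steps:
Q = -70 (Q = -69 - (6 - 7)**2 = -69 - 1*(-1)**2 = -69 - 1*1 = -69 - 1 = -70)
Q*(-27 + k) = -70*(-27 - 103) = -70*(-130) = 9100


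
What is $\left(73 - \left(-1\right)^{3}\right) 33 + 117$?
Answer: $2559$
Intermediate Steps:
$\left(73 - \left(-1\right)^{3}\right) 33 + 117 = \left(73 - -1\right) 33 + 117 = \left(73 + 1\right) 33 + 117 = 74 \cdot 33 + 117 = 2442 + 117 = 2559$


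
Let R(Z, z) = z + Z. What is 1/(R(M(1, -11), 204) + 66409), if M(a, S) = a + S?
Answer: 1/66603 ≈ 1.5014e-5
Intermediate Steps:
M(a, S) = S + a
R(Z, z) = Z + z
1/(R(M(1, -11), 204) + 66409) = 1/(((-11 + 1) + 204) + 66409) = 1/((-10 + 204) + 66409) = 1/(194 + 66409) = 1/66603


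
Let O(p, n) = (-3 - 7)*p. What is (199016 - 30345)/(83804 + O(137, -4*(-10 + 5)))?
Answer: 168671/82434 ≈ 2.0461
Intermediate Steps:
O(p, n) = -10*p
(199016 - 30345)/(83804 + O(137, -4*(-10 + 5))) = (199016 - 30345)/(83804 - 10*137) = 168671/(83804 - 1370) = 168671/82434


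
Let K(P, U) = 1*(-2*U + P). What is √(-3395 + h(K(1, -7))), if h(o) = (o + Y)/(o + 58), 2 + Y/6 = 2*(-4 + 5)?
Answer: 2*I*√4522715/73 ≈ 58.265*I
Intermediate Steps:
Y = 0 (Y = -12 + 6*(2*(-4 + 5)) = -12 + 6*(2*1) = -12 + 6*2 = -12 + 12 = 0)
K(P, U) = P - 2*U (K(P, U) = 1*(P - 2*U) = P - 2*U)
h(o) = o/(58 + o) (h(o) = (o + 0)/(o + 58) = o/(58 + o))
√(-3395 + h(K(1, -7))) = √(-3395 + (1 - 2*(-7))/(58 + (1 - 2*(-7)))) = √(-3395 + (1 + 14)/(58 + (1 + 14))) = √(-3395 + 15/(58 + 15)) = √(-3395 + 15/73) = √(-247820/73) = 2*I*√4522715/73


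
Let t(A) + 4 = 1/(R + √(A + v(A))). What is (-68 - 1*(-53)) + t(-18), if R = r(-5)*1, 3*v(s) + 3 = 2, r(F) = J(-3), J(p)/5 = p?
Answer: -2783/146 - I*√165/730 ≈ -19.062 - 0.017596*I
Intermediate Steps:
J(p) = 5*p
r(F) = -15 (r(F) = 5*(-3) = -15)
v(s) = -⅓ (v(s) = -1 + (⅓)*2 = -1 + ⅔ = -⅓)
R = -15 (R = -15*1 = -15)
t(A) = -4 + 1/(-15 + √(-⅓ + A)) (t(A) = -4 + 1/(-15 + √(A - ⅓)) = -4 + 1/(-15 + √(-⅓ + A)))
(-68 - 1*(-53)) + t(-18) = (-68 - 1*(-53)) + (183 - 4*√(-3 + 9*(-18)))/(-45 + √3*√(-1 + 3*(-18))) = (-68 + 53) + (183 - 4*√(-3 - 162))/(-45 + √3*√(-1 - 54)) = -15 + (183 - 4*I*√165)/(-45 + √3*√(-55)) = -15 + (183 - 4*I*√165)/(-45 + √3*(I*√55)) = -15 + (183 - 4*I*√165)/(-45 + I*√165)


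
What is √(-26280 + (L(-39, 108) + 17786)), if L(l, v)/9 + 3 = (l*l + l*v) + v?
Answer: 38*I*√22 ≈ 178.24*I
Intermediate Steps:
L(l, v) = -27 + 9*v + 9*l² + 9*l*v (L(l, v) = -27 + 9*((l*l + l*v) + v) = -27 + 9*((l² + l*v) + v) = -27 + 9*(v + l² + l*v) = -27 + (9*v + 9*l² + 9*l*v) = -27 + 9*v + 9*l² + 9*l*v)
√(-26280 + (L(-39, 108) + 17786)) = √(-26280 + ((-27 + 9*108 + 9*(-39)² + 9*(-39)*108) + 17786)) = √(-26280 + ((-27 + 972 + 9*1521 - 37908) + 17786)) = √(-26280 + ((-27 + 972 + 13689 - 37908) + 17786)) = √(-26280 + (-23274 + 17786)) = √(-26280 - 5488) = √(-31768) = 38*I*√22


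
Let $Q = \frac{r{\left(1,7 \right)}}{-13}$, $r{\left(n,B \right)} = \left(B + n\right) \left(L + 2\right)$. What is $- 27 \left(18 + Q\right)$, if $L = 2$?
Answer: $- \frac{5454}{13} \approx -419.54$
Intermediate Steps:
$r{\left(n,B \right)} = 4 B + 4 n$ ($r{\left(n,B \right)} = \left(B + n\right) \left(2 + 2\right) = \left(B + n\right) 4 = 4 B + 4 n$)
$Q = - \frac{32}{13}$ ($Q = \frac{4 \cdot 7 + 4 \cdot 1}{-13} = \left(28 + 4\right) \left(- \frac{1}{13}\right) = 32 \left(- \frac{1}{13}\right) = - \frac{32}{13} \approx -2.4615$)
$- 27 \left(18 + Q\right) = - 27 \left(18 - \frac{32}{13}\right) = \left(-27\right) \frac{202}{13} = - \frac{5454}{13}$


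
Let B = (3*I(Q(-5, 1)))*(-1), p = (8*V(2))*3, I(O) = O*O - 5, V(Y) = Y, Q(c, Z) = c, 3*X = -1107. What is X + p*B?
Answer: -3249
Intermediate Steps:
X = -369 (X = (⅓)*(-1107) = -369)
I(O) = -5 + O² (I(O) = O² - 5 = -5 + O²)
p = 48 (p = (8*2)*3 = 16*3 = 48)
B = -60 (B = (3*(-5 + (-5)²))*(-1) = (3*(-5 + 25))*(-1) = (3*20)*(-1) = 60*(-1) = -60)
X + p*B = -369 + 48*(-60) = -369 - 2880 = -3249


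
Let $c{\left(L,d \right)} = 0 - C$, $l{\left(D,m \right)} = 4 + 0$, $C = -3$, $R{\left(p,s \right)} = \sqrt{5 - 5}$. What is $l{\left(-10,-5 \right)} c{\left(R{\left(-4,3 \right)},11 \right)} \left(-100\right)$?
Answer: $-1200$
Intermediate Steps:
$R{\left(p,s \right)} = 0$ ($R{\left(p,s \right)} = \sqrt{0} = 0$)
$l{\left(D,m \right)} = 4$
$c{\left(L,d \right)} = 3$ ($c{\left(L,d \right)} = 0 - -3 = 0 + 3 = 3$)
$l{\left(-10,-5 \right)} c{\left(R{\left(-4,3 \right)},11 \right)} \left(-100\right) = 4 \cdot 3 \left(-100\right) = 12 \left(-100\right) = -1200$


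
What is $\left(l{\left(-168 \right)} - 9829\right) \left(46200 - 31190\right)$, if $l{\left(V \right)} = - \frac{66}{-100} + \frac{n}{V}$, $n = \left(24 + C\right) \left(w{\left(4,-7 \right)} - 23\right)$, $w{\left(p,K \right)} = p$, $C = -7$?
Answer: $- \frac{61947700453}{420} \approx -1.4749 \cdot 10^{8}$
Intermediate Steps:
$n = -323$ ($n = \left(24 - 7\right) \left(4 - 23\right) = 17 \left(-19\right) = -323$)
$l{\left(V \right)} = \frac{33}{50} - \frac{323}{V}$ ($l{\left(V \right)} = - \frac{66}{-100} - \frac{323}{V} = \left(-66\right) \left(- \frac{1}{100}\right) - \frac{323}{V} = \frac{33}{50} - \frac{323}{V}$)
$\left(l{\left(-168 \right)} - 9829\right) \left(46200 - 31190\right) = \left(\left(\frac{33}{50} - \frac{323}{-168}\right) - 9829\right) \left(46200 - 31190\right) = \left(\left(\frac{33}{50} - - \frac{323}{168}\right) - 9829\right) 15010 = \left(\left(\frac{33}{50} + \frac{323}{168}\right) - 9829\right) 15010 = \left(\frac{10847}{4200} - 9829\right) 15010 = \left(- \frac{41270953}{4200}\right) 15010 = - \frac{61947700453}{420}$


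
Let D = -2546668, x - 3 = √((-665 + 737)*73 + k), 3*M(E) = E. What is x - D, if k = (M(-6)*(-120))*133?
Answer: 2546671 + 2*√9294 ≈ 2.5469e+6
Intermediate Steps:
M(E) = E/3
k = 31920 (k = (((⅓)*(-6))*(-120))*133 = -2*(-120)*133 = 240*133 = 31920)
x = 3 + 2*√9294 (x = 3 + √((-665 + 737)*73 + 31920) = 3 + √(72*73 + 31920) = 3 + √(5256 + 31920) = 3 + √37176 = 3 + 2*√9294 ≈ 195.81)
x - D = (3 + 2*√9294) - 1*(-2546668) = (3 + 2*√9294) + 2546668 = 2546671 + 2*√9294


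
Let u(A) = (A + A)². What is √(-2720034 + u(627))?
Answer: 3*I*√127502 ≈ 1071.2*I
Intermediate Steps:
u(A) = 4*A² (u(A) = (2*A)² = 4*A²)
√(-2720034 + u(627)) = √(-2720034 + 4*627²) = √(-2720034 + 4*393129) = √(-2720034 + 1572516) = √(-1147518) = 3*I*√127502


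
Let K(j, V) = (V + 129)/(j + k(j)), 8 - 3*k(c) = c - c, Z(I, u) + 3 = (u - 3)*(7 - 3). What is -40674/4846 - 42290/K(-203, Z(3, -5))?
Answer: 30788967818/341643 ≈ 90120.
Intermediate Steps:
Z(I, u) = -15 + 4*u (Z(I, u) = -3 + (u - 3)*(7 - 3) = -3 + (-3 + u)*4 = -3 + (-12 + 4*u) = -15 + 4*u)
k(c) = 8/3 (k(c) = 8/3 - (c - c)/3 = 8/3 - 1/3*0 = 8/3 + 0 = 8/3)
K(j, V) = (129 + V)/(8/3 + j) (K(j, V) = (V + 129)/(j + 8/3) = (129 + V)/(8/3 + j))
-40674/4846 - 42290/K(-203, Z(3, -5)) = -40674/4846 - 42290*(8 + 3*(-203))/(3*(129 + (-15 + 4*(-5)))) = -40674*1/4846 - 42290*(8 - 609)/(3*(129 + (-15 - 20))) = -20337/2423 - 42290*(-601/(3*(129 - 35))) = -20337/2423 - 42290/(3*(-1/601)*94) = -20337/2423 - 42290/(-282/601) = -20337/2423 - 42290*(-601/282) = -20337/2423 + 12708145/141 = 30788967818/341643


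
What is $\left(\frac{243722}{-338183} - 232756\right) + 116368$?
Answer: $- \frac{39360686726}{338183} \approx -1.1639 \cdot 10^{5}$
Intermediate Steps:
$\left(\frac{243722}{-338183} - 232756\right) + 116368 = \left(243722 \left(- \frac{1}{338183}\right) - 232756\right) + 116368 = \left(- \frac{243722}{338183} - 232756\right) + 116368 = - \frac{78714366070}{338183} + 116368 = - \frac{39360686726}{338183}$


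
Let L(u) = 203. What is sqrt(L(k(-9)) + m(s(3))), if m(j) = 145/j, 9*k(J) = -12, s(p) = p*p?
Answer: 2*sqrt(493)/3 ≈ 14.802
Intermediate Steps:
s(p) = p**2
k(J) = -4/3 (k(J) = (1/9)*(-12) = -4/3)
sqrt(L(k(-9)) + m(s(3))) = sqrt(203 + 145/(3**2)) = sqrt(203 + 145/9) = sqrt(1972/9) = 2*sqrt(493)/3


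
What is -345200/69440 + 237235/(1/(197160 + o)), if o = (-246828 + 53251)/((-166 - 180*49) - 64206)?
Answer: 106127688642423235/2268952 ≈ 4.6774e+10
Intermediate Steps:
o = 193577/73192 (o = -193577/((-166 - 8820) - 64206) = -193577/(-8986 - 64206) = -193577/(-73192) = -193577*(-1/73192) = 193577/73192 ≈ 2.6448)
-345200/69440 + 237235/(1/(197160 + o)) = -345200/69440 + 237235/(1/(197160 + 193577/73192)) = -345200*1/69440 + 237235/(1/(14430728297/73192)) = -4315/868 + 237235/(73192/14430728297) = -4315/868 + 237235*(14430728297/73192) = -4315/868 + 3423473827538795/73192 = 106127688642423235/2268952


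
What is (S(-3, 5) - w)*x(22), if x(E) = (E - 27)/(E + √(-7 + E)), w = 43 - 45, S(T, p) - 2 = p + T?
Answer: -660/469 + 30*√15/469 ≈ -1.1595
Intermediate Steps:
S(T, p) = 2 + T + p (S(T, p) = 2 + (p + T) = 2 + (T + p) = 2 + T + p)
w = -2
x(E) = (-27 + E)/(E + √(-7 + E))
(S(-3, 5) - w)*x(22) = ((2 - 3 + 5) - 1*(-2))*((-27 + 22)/(22 + √(-7 + 22))) = (4 + 2)*(-5/(22 + √15)) = 6*(-5/(22 + √15)) = -30/(22 + √15)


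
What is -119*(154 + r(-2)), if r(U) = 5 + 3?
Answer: -19278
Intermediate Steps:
r(U) = 8
-119*(154 + r(-2)) = -119*(154 + 8) = -119*162 = -19278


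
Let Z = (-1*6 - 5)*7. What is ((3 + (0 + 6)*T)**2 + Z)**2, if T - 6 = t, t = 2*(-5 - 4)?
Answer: 21939856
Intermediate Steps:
Z = -77 (Z = (-6 - 5)*7 = -11*7 = -77)
t = -18 (t = 2*(-9) = -18)
T = -12 (T = 6 - 18 = -12)
((3 + (0 + 6)*T)**2 + Z)**2 = ((3 + (0 + 6)*(-12))**2 - 77)**2 = ((3 + 6*(-12))**2 - 77)**2 = ((3 - 72)**2 - 77)**2 = ((-69)**2 - 77)**2 = (4761 - 77)**2 = 4684**2 = 21939856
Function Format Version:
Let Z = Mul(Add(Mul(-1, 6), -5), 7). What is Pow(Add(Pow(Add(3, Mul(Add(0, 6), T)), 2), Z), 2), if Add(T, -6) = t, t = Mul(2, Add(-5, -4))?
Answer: 21939856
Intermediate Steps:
Z = -77 (Z = Mul(Add(-6, -5), 7) = Mul(-11, 7) = -77)
t = -18 (t = Mul(2, -9) = -18)
T = -12 (T = Add(6, -18) = -12)
Pow(Add(Pow(Add(3, Mul(Add(0, 6), T)), 2), Z), 2) = Pow(Add(Pow(Add(3, Mul(Add(0, 6), -12)), 2), -77), 2) = Pow(Add(Pow(Add(3, Mul(6, -12)), 2), -77), 2) = Pow(Add(Pow(Add(3, -72), 2), -77), 2) = Pow(Add(Pow(-69, 2), -77), 2) = Pow(Add(4761, -77), 2) = Pow(4684, 2) = 21939856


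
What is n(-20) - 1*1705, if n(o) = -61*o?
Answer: -485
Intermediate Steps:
n(-20) - 1*1705 = -61*(-20) - 1*1705 = 1220 - 1705 = -485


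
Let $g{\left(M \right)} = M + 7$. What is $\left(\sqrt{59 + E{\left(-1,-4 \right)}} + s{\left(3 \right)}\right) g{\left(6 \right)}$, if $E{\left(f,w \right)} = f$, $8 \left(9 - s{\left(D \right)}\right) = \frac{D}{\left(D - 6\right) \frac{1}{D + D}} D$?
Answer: $\frac{585}{4} + 13 \sqrt{58} \approx 245.26$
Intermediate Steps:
$s{\left(D \right)} = 9 - \frac{D^{3}}{4 \left(-6 + D\right)}$ ($s{\left(D \right)} = 9 - \frac{\frac{D}{\left(D - 6\right) \frac{1}{D + D}} D}{8} = 9 - \frac{\frac{D}{\left(-6 + D\right) \frac{1}{2 D}} D}{8} = 9 - \frac{\frac{D}{\frac{1}{2} \frac{1}{D} \left(-6 + D\right)} D}{8} = 9 - \frac{D \frac{2 D}{-6 + D} D}{8} = 9 - \frac{\frac{2 D^{2}}{-6 + D} D}{8} = 9 - \frac{2 D^{3} \frac{1}{-6 + D}}{8} = 9 - \frac{D^{3}}{4 \left(-6 + D\right)}$)
$g{\left(M \right)} = 7 + M$
$\left(\sqrt{59 + E{\left(-1,-4 \right)}} + s{\left(3 \right)}\right) g{\left(6 \right)} = \left(\sqrt{59 - 1} + \frac{-216 - 3^{3} + 36 \cdot 3}{4 \left(-6 + 3\right)}\right) \left(7 + 6\right) = \left(\sqrt{58} + \frac{-216 - 27 + 108}{4 \left(-3\right)}\right) 13 = \left(\sqrt{58} + \frac{1}{4} \left(- \frac{1}{3}\right) \left(-216 - 27 + 108\right)\right) 13 = \left(\sqrt{58} + \frac{1}{4} \left(- \frac{1}{3}\right) \left(-135\right)\right) 13 = \left(\sqrt{58} + \frac{45}{4}\right) 13 = \left(\frac{45}{4} + \sqrt{58}\right) 13 = \frac{585}{4} + 13 \sqrt{58}$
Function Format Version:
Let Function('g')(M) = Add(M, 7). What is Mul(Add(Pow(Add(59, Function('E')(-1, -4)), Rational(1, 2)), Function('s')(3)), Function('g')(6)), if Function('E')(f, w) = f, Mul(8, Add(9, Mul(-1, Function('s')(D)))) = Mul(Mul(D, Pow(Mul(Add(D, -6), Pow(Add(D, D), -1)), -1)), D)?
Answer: Add(Rational(585, 4), Mul(13, Pow(58, Rational(1, 2)))) ≈ 245.26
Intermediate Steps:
Function('s')(D) = Add(9, Mul(Rational(-1, 4), Pow(D, 3), Pow(Add(-6, D), -1))) (Function('s')(D) = Add(9, Mul(Rational(-1, 8), Mul(Mul(D, Pow(Mul(Add(D, -6), Pow(Add(D, D), -1)), -1)), D))) = Add(9, Mul(Rational(-1, 8), Mul(Mul(D, Pow(Mul(Add(-6, D), Pow(Mul(2, D), -1)), -1)), D))) = Add(9, Mul(Rational(-1, 8), Mul(Mul(D, Pow(Mul(Add(-6, D), Mul(Rational(1, 2), Pow(D, -1))), -1)), D))) = Add(9, Mul(Rational(-1, 8), Mul(Mul(D, Pow(Mul(Rational(1, 2), Pow(D, -1), Add(-6, D)), -1)), D))) = Add(9, Mul(Rational(-1, 8), Mul(Mul(D, Mul(2, D, Pow(Add(-6, D), -1))), D))) = Add(9, Mul(Rational(-1, 8), Mul(Mul(2, Pow(D, 2), Pow(Add(-6, D), -1)), D))) = Add(9, Mul(Rational(-1, 8), Mul(2, Pow(D, 3), Pow(Add(-6, D), -1)))) = Add(9, Mul(Rational(-1, 4), Pow(D, 3), Pow(Add(-6, D), -1))))
Function('g')(M) = Add(7, M)
Mul(Add(Pow(Add(59, Function('E')(-1, -4)), Rational(1, 2)), Function('s')(3)), Function('g')(6)) = Mul(Add(Pow(Add(59, -1), Rational(1, 2)), Mul(Rational(1, 4), Pow(Add(-6, 3), -1), Add(-216, Mul(-1, Pow(3, 3)), Mul(36, 3)))), Add(7, 6)) = Mul(Add(Pow(58, Rational(1, 2)), Mul(Rational(1, 4), Pow(-3, -1), Add(-216, Mul(-1, 27), 108))), 13) = Mul(Add(Pow(58, Rational(1, 2)), Mul(Rational(1, 4), Rational(-1, 3), Add(-216, -27, 108))), 13) = Mul(Add(Pow(58, Rational(1, 2)), Mul(Rational(1, 4), Rational(-1, 3), -135)), 13) = Mul(Add(Pow(58, Rational(1, 2)), Rational(45, 4)), 13) = Mul(Add(Rational(45, 4), Pow(58, Rational(1, 2))), 13) = Add(Rational(585, 4), Mul(13, Pow(58, Rational(1, 2))))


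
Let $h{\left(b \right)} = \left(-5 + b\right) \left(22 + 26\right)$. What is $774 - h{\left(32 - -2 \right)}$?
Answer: $-618$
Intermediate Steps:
$h{\left(b \right)} = -240 + 48 b$ ($h{\left(b \right)} = \left(-5 + b\right) 48 = -240 + 48 b$)
$774 - h{\left(32 - -2 \right)} = 774 - \left(-240 + 48 \left(32 - -2\right)\right) = 774 - \left(-240 + 48 \left(32 + 2\right)\right) = 774 - \left(-240 + 48 \cdot 34\right) = 774 - \left(-240 + 1632\right) = 774 - 1392 = -618$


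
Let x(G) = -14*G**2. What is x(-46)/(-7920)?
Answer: 3703/990 ≈ 3.7404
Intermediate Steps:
x(-46)/(-7920) = -14*(-46)**2/(-7920) = -14*2116*(-1/7920) = -29624*(-1/7920) = 3703/990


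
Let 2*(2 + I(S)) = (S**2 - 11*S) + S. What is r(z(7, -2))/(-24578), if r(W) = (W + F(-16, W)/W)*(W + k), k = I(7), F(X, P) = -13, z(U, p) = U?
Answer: 99/86023 ≈ 0.0011509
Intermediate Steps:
I(S) = -2 + S**2/2 - 5*S (I(S) = -2 + ((S**2 - 11*S) + S)/2 = -2 + (S**2 - 10*S)/2 = -2 + (S**2/2 - 5*S) = -2 + S**2/2 - 5*S)
k = -25/2 (k = -2 + (1/2)*7**2 - 5*7 = -2 + (1/2)*49 - 35 = -2 + 49/2 - 35 = -25/2 ≈ -12.500)
r(W) = (-25/2 + W)*(W - 13/W) (r(W) = (W - 13/W)*(W - 25/2) = (W - 13/W)*(-25/2 + W) = (-25/2 + W)*(W - 13/W))
r(z(7, -2))/(-24578) = (-13 + 7**2 - 25/2*7 + (325/2)/7)/(-24578) = (-13 + 49 - 175/2 + (325/2)*(1/7))*(-1/24578) = (-13 + 49 - 175/2 + 325/14)*(-1/24578) = -198/7*(-1/24578) = 99/86023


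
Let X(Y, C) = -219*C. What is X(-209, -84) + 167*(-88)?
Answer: 3700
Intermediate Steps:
X(-209, -84) + 167*(-88) = -219*(-84) + 167*(-88) = 18396 - 14696 = 3700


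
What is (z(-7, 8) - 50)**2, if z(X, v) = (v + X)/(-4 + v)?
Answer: 39601/16 ≈ 2475.1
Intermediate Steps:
z(X, v) = (X + v)/(-4 + v)
(z(-7, 8) - 50)**2 = ((-7 + 8)/(-4 + 8) - 50)**2 = (1/4 - 50)**2 = (-199/4)**2 = 39601/16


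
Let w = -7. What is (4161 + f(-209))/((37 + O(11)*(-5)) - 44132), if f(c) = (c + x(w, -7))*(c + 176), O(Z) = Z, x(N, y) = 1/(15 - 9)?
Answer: -4421/17660 ≈ -0.25034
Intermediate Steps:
x(N, y) = ⅙ (x(N, y) = 1/6 = ⅙)
f(c) = (176 + c)*(⅙ + c) (f(c) = (c + ⅙)*(c + 176) = (⅙ + c)*(176 + c) = (176 + c)*(⅙ + c))
(4161 + f(-209))/((37 + O(11)*(-5)) - 44132) = (4161 + (88/3 + (-209)² + (1057/6)*(-209)))/((37 + 11*(-5)) - 44132) = (4161 + (88/3 + 43681 - 220913/6))/((37 - 55) - 44132) = (4161 + 13783/2)/(-18 - 44132) = (22105/2)/(-44150) = (22105/2)*(-1/44150) = -4421/17660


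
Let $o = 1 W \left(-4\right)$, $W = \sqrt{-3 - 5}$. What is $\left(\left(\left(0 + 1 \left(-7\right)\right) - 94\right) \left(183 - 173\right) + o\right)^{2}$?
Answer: $1019972 + 16160 i \sqrt{2} \approx 1.02 \cdot 10^{6} + 22854.0 i$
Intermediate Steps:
$W = 2 i \sqrt{2}$ ($W = \sqrt{-8} = 2 i \sqrt{2} \approx 2.8284 i$)
$o = - 8 i \sqrt{2}$ ($o = 1 \cdot 2 i \sqrt{2} \left(-4\right) = 2 i \sqrt{2} \left(-4\right) = - 8 i \sqrt{2} \approx - 11.314 i$)
$\left(\left(\left(0 + 1 \left(-7\right)\right) - 94\right) \left(183 - 173\right) + o\right)^{2} = \left(\left(\left(0 + 1 \left(-7\right)\right) - 94\right) \left(183 - 173\right) - 8 i \sqrt{2}\right)^{2} = \left(\left(\left(0 - 7\right) - 94\right) 10 - 8 i \sqrt{2}\right)^{2} = \left(\left(-7 - 94\right) 10 - 8 i \sqrt{2}\right)^{2} = \left(\left(-101\right) 10 - 8 i \sqrt{2}\right)^{2} = \left(-1010 - 8 i \sqrt{2}\right)^{2}$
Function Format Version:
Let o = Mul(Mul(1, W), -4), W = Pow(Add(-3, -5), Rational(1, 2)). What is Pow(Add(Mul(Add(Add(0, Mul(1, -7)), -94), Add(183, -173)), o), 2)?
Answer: Add(1019972, Mul(16160, I, Pow(2, Rational(1, 2)))) ≈ Add(1.0200e+6, Mul(22854., I))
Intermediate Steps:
W = Mul(2, I, Pow(2, Rational(1, 2))) (W = Pow(-8, Rational(1, 2)) = Mul(2, I, Pow(2, Rational(1, 2))) ≈ Mul(2.8284, I))
o = Mul(-8, I, Pow(2, Rational(1, 2))) (o = Mul(Mul(1, Mul(2, I, Pow(2, Rational(1, 2)))), -4) = Mul(Mul(2, I, Pow(2, Rational(1, 2))), -4) = Mul(-8, I, Pow(2, Rational(1, 2))) ≈ Mul(-11.314, I))
Pow(Add(Mul(Add(Add(0, Mul(1, -7)), -94), Add(183, -173)), o), 2) = Pow(Add(Mul(Add(Add(0, Mul(1, -7)), -94), Add(183, -173)), Mul(-8, I, Pow(2, Rational(1, 2)))), 2) = Pow(Add(Mul(Add(Add(0, -7), -94), 10), Mul(-8, I, Pow(2, Rational(1, 2)))), 2) = Pow(Add(Mul(Add(-7, -94), 10), Mul(-8, I, Pow(2, Rational(1, 2)))), 2) = Pow(Add(Mul(-101, 10), Mul(-8, I, Pow(2, Rational(1, 2)))), 2) = Pow(Add(-1010, Mul(-8, I, Pow(2, Rational(1, 2)))), 2)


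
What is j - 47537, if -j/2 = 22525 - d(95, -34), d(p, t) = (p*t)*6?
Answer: -131347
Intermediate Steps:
d(p, t) = 6*p*t
j = -83810 (j = -2*(22525 - 6*95*(-34)) = -2*(22525 - 1*(-19380)) = -2*(22525 + 19380) = -2*41905 = -83810)
j - 47537 = -83810 - 47537 = -131347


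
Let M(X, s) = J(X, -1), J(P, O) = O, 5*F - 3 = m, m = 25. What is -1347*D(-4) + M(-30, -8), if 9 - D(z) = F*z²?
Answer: 542836/5 ≈ 1.0857e+5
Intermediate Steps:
F = 28/5 (F = ⅗ + (⅕)*25 = ⅗ + 5 = 28/5 ≈ 5.6000)
M(X, s) = -1
D(z) = 9 - 28*z²/5
-1347*D(-4) + M(-30, -8) = -1347*(9 - 28/5*(-4)²) - 1 = -1347*(9 - 28/5*16) - 1 = -1347*(9 - 448/5) - 1 = -1347*(-403/5) - 1 = 542841/5 - 1 = 542836/5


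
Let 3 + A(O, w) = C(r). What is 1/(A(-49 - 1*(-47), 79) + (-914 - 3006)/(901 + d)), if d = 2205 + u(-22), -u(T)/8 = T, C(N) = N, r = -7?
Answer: -1641/18370 ≈ -0.089330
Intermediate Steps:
u(T) = -8*T
d = 2381 (d = 2205 - 8*(-22) = 2205 + 176 = 2381)
A(O, w) = -10 (A(O, w) = -3 - 7 = -10)
1/(A(-49 - 1*(-47), 79) + (-914 - 3006)/(901 + d)) = 1/(-10 + (-914 - 3006)/(901 + 2381)) = 1/(-10 - 3920/3282) = 1/(-10 - 3920*1/3282) = 1/(-10 - 1960/1641) = 1/(-18370/1641) = -1641/18370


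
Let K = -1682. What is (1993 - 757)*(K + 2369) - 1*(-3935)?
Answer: 853067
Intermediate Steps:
(1993 - 757)*(K + 2369) - 1*(-3935) = (1993 - 757)*(-1682 + 2369) - 1*(-3935) = 1236*687 + 3935 = 849132 + 3935 = 853067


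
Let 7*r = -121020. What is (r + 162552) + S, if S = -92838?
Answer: 366978/7 ≈ 52425.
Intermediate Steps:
r = -121020/7 (r = (⅐)*(-121020) = -121020/7 ≈ -17289.)
(r + 162552) + S = (-121020/7 + 162552) - 92838 = 1016844/7 - 92838 = 366978/7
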